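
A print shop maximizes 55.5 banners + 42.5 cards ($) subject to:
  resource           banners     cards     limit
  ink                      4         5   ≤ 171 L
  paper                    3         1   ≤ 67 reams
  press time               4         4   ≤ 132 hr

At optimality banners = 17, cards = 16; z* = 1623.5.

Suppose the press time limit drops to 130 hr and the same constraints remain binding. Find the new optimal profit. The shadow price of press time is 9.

Δb = -2, so new z* = 1623.5 + (9)·(-2) = 1623.5 − 18 = 1605.5.

1605.5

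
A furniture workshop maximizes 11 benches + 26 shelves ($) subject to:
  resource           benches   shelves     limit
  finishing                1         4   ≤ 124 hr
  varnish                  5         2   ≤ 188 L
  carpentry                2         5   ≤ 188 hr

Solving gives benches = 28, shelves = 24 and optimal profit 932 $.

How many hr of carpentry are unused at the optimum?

carpentry used = 2·28 + 5·24 = 176; slack = 188 − 176 = 12.

12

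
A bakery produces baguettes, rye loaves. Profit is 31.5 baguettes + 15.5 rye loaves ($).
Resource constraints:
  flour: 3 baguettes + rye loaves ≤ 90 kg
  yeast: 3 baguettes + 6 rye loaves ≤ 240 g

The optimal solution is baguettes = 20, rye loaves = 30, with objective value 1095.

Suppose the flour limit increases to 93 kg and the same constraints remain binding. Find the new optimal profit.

1123.5

Check each constraint at x*: flour 90/90 (tight); yeast 240/240 (tight).
Dual feasibility on the basic columns requires 3·y_flour + 3·y_yeast = 31.5, 1·y_flour + 6·y_yeast = 15.5.
Solving: y_flour = 9.5, y_yeast = 1.
Δz = y_flour·Δb = 9.5 × (3) = 28.5, so new z* = 1095 + 28.5 = 1123.5.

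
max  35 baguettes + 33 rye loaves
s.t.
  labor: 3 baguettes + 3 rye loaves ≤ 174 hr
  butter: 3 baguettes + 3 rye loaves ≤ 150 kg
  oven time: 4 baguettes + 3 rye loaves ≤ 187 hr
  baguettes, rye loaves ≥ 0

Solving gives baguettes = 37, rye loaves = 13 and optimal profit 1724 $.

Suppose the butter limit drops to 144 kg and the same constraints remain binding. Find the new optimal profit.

1670

Binding: butter and oven time. Non-binding: labor (24 unused).
Since labor is not tight, its dual is 0.
Dual feasibility on the basic columns requires 3·y_butter + 4·y_oven time = 35, 3·y_butter + 3·y_oven time = 33.
Solving: y_butter = 9, y_oven time = 2.
Δz = y_butter·Δb = 9 × (-6) = -54, so new z* = 1724 − 54 = 1670.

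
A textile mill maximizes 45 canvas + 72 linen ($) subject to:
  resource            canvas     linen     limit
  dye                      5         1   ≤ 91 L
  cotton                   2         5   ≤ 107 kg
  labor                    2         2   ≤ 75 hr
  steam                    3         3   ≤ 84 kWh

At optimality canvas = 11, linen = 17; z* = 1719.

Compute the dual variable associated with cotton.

Check each constraint at x*: dye 72/91 (slack 19); cotton 107/107 (tight); labor 56/75 (slack 19); steam 84/84 (tight).
By complementary slackness, y = 0 for the non-binding constraints.
Dual feasibility on the basic columns requires 2·y_cotton + 3·y_steam = 45, 5·y_cotton + 3·y_steam = 72.
Solving: y_cotton = 9, y_steam = 9.
Shadow price of cotton = 9.

9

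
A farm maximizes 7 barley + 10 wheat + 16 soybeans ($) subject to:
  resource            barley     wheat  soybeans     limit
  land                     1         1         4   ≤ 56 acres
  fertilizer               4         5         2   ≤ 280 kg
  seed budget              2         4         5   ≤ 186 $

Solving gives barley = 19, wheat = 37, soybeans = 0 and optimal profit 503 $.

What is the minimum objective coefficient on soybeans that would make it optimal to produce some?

At the optimum: land uses 56 of 56 (binding); fertilizer uses 261 of 280 (slack = 19); seed budget uses 186 of 186 (binding).
By complementary slackness, y = 0 for the non-binding constraint.
Dual feasibility on the basic columns requires 1·y_land + 2·y_seed budget = 7, 1·y_land + 4·y_seed budget = 10.
This yields shadow prices y_land = 4, y_seed budget = 1.5.
soybeans enters the basis when its profit ≥ yᵀa₃ = 4·4 + 1.5·5 = 23.5.

23.5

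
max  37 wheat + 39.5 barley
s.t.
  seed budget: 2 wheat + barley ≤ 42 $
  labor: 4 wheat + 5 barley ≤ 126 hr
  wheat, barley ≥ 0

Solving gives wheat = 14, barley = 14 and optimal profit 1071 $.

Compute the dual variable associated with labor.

7

Both seed budget and labor are binding at x*.
Dual feasibility on the basic columns requires 2·y_seed budget + 4·y_labor = 37, 1·y_seed budget + 5·y_labor = 39.5.
→ y_seed budget = 4.5 and y_labor = 7.
Shadow price of labor = 7.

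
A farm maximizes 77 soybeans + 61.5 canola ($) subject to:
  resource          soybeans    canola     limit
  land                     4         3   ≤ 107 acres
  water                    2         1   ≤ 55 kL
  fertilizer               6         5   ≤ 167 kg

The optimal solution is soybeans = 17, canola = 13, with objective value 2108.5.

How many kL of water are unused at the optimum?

8

water used = 2·17 + 1·13 = 47; slack = 55 − 47 = 8.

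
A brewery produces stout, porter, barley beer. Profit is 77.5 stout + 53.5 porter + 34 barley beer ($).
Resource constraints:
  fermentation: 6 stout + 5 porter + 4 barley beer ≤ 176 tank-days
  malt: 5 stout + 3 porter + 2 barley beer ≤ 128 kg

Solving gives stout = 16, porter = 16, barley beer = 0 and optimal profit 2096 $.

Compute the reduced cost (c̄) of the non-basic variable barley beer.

-5

Check each constraint at x*: fermentation 176/176 (tight); malt 128/128 (tight).
From A_Bᵀ y = c: 6·y_fermentation + 5·y_malt = 77.5; 5·y_fermentation + 3·y_malt = 53.5.
→ y_fermentation = 5 and y_malt = 9.5.
Reduced cost of barley beer: c₃ − yᵀa₃ = 34 − (5·4 + 9.5·2) = 34 − 39 = -5.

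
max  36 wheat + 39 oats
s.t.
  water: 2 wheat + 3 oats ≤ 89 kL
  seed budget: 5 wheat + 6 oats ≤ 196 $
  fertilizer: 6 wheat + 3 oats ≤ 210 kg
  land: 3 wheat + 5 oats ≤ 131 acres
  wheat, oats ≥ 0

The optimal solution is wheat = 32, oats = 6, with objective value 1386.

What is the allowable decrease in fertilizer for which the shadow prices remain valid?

15

Binding constraints: seed budget, fertilizer. The basis is B = [[5,6],[6,3]] with det -21.
Per unit decrease in fertilizer, x* moves by d = (-0.2857, 0.2381).
The basis stays optimal until land becomes binding; allowable decrease = 15 kg.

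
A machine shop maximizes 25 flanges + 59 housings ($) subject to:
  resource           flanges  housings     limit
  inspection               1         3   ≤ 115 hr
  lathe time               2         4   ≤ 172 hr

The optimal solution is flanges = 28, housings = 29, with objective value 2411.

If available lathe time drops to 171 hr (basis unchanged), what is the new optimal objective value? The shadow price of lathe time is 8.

2403

Δb = -1, so new z* = 2411 + (8)·(-1) = 2411 − 8 = 2403.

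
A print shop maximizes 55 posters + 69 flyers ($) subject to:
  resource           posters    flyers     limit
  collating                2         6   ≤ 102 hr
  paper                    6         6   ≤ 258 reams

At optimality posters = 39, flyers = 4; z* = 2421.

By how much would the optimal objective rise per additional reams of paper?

Both collating and paper are binding at x*.
Dual feasibility on the basic columns requires 2·y_collating + 6·y_paper = 55, 6·y_collating + 6·y_paper = 69.
→ y_collating = 3.5 and y_paper = 8.
Shadow price of paper = 8.

8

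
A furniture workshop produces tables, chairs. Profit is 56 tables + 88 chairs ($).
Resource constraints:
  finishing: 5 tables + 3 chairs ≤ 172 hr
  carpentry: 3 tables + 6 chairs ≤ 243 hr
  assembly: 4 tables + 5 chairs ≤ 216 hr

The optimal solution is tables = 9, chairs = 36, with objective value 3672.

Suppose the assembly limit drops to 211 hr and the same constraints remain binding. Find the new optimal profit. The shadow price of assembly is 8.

Δb = -5, so new z* = 3672 + (8)·(-5) = 3672 − 40 = 3632.

3632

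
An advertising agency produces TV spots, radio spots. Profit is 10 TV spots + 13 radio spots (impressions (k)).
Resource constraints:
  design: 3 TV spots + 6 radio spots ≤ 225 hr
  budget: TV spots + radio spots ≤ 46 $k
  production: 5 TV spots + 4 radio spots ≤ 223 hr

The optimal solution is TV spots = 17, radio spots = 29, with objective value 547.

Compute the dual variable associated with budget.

At the optimum: design uses 225 of 225 (binding); budget uses 46 of 46 (binding); production uses 201 of 223 (slack = 22).
Slack constraints have shadow price 0 (complementary slackness).
The binding rows give the dual system: 3·y_design + 1·y_budget = 10 and 6·y_design + 1·y_budget = 13.
Solving: y_design = 1, y_budget = 7.
Shadow price of budget = 7.

7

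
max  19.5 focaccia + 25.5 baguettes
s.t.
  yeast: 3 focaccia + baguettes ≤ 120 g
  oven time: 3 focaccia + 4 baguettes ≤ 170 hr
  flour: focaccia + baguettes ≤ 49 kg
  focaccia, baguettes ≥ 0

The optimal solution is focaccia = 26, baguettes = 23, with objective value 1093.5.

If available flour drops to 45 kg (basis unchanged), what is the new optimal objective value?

1087.5

At the optimum: yeast uses 101 of 120 (slack = 19); oven time uses 170 of 170 (binding); flour uses 49 of 49 (binding).
By complementary slackness, y = 0 for the non-binding constraint.
The binding rows give the dual system: 3·y_oven time + 1·y_flour = 19.5 and 4·y_oven time + 1·y_flour = 25.5.
This yields shadow prices y_oven time = 6, y_flour = 1.5.
Δz = y_flour·Δb = 1.5 × (-4) = -6, so new z* = 1093.5 − 6 = 1087.5.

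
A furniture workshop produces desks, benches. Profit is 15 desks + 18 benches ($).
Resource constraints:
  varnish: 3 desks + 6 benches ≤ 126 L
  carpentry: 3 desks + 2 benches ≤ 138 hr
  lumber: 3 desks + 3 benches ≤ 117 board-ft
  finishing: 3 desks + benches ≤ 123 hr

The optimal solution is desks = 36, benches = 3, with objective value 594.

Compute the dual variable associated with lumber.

4

Check each constraint at x*: varnish 126/126 (tight); carpentry 114/138 (slack 24); lumber 117/117 (tight); finishing 111/123 (slack 12).
Slack constraints have shadow price 0 (complementary slackness).
Dual feasibility on the basic columns requires 3·y_varnish + 3·y_lumber = 15, 6·y_varnish + 3·y_lumber = 18.
→ y_varnish = 1 and y_lumber = 4.
Shadow price of lumber = 4.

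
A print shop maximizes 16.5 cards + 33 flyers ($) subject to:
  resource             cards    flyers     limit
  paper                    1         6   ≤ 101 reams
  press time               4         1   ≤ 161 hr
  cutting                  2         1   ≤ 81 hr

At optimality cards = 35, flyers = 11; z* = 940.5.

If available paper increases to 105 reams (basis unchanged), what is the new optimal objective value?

958.5

At the optimum: paper uses 101 of 101 (binding); press time uses 151 of 161 (slack = 10); cutting uses 81 of 81 (binding).
By complementary slackness, y = 0 for the non-binding constraint.
The binding rows give the dual system: 1·y_paper + 2·y_cutting = 16.5 and 6·y_paper + 1·y_cutting = 33.
→ y_paper = 4.5 and y_cutting = 6.
Δz = y_paper·Δb = 4.5 × (4) = 18, so new z* = 940.5 + 18 = 958.5.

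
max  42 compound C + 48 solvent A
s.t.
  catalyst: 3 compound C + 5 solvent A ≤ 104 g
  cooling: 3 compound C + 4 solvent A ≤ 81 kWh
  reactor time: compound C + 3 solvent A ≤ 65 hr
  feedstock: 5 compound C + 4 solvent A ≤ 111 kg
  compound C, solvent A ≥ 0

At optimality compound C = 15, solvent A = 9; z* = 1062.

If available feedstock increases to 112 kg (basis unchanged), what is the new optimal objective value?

1065

Check each constraint at x*: catalyst 90/104 (slack 14); cooling 81/81 (tight); reactor time 42/65 (slack 23); feedstock 111/111 (tight).
Since catalyst, reactor time are not tight, their duals are 0.
From A_Bᵀ y = c: 3·y_cooling + 5·y_feedstock = 42; 4·y_cooling + 4·y_feedstock = 48.
This yields shadow prices y_cooling = 9, y_feedstock = 3.
Δz = y_feedstock·Δb = 3 × (1) = 3, so new z* = 1062 + 3 = 1065.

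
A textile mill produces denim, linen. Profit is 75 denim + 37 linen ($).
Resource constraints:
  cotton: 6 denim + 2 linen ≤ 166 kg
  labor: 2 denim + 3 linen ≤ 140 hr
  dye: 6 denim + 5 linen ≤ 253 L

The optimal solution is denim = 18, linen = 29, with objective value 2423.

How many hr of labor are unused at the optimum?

17

labor used = 2·18 + 3·29 = 123; slack = 140 − 123 = 17.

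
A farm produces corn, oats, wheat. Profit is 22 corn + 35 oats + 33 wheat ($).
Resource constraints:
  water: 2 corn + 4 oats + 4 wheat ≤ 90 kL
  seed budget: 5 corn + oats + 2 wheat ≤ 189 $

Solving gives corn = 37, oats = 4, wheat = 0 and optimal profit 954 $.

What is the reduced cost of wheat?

-3

Check each constraint at x*: water 90/90 (tight); seed budget 189/189 (tight).
From A_Bᵀ y = c: 2·y_water + 5·y_seed budget = 22; 4·y_water + 1·y_seed budget = 35.
This yields shadow prices y_water = 8.5, y_seed budget = 1.
Reduced cost of wheat: c₃ − yᵀa₃ = 33 − (8.5·4 + 1·2) = 33 − 36 = -3.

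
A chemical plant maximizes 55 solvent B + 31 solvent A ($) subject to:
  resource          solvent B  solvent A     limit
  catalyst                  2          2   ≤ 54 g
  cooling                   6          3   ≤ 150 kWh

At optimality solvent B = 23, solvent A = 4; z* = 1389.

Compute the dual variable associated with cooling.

Both catalyst and cooling are binding at x*.
The binding rows give the dual system: 2·y_catalyst + 6·y_cooling = 55 and 2·y_catalyst + 3·y_cooling = 31.
Solving: y_catalyst = 3.5, y_cooling = 8.
Shadow price of cooling = 8.

8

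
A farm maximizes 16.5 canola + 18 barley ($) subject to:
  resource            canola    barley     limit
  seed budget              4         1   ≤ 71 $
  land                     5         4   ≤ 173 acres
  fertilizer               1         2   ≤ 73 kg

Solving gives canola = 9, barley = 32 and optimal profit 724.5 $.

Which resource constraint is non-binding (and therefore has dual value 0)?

seed budget: 68/71 (slack 3)
land: 173/173 (binding)
fertilizer: 73/73 (binding)
By complementary slackness, a constraint with positive slack has shadow price 0 → seed budget.

seed budget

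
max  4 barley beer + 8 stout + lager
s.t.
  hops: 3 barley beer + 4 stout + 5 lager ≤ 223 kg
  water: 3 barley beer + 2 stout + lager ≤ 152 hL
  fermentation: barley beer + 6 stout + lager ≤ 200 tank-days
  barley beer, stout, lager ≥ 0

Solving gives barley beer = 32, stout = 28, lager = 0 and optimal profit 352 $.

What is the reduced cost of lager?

Check each constraint at x*: hops 208/223 (slack 15); water 152/152 (tight); fermentation 200/200 (tight).
By complementary slackness, y = 0 for the non-binding constraint.
From A_Bᵀ y = c: 3·y_water + 1·y_fermentation = 4; 2·y_water + 6·y_fermentation = 8.
This yields shadow prices y_water = 1, y_fermentation = 1.
Reduced cost of lager: c₃ − yᵀa₃ = 1 − (1·1 + 1·1) = 1 − 2 = -1.

-1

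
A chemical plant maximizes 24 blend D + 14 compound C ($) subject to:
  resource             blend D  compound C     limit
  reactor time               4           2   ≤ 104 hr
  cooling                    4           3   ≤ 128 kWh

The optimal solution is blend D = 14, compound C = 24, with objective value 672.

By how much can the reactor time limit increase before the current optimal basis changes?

24

Binding constraints: reactor time, cooling. The basis is B = [[4,2],[4,3]] with det 4.
Per unit increase in reactor time, x* moves by d = (0.75, -1).
The basis stays optimal until compound C reaches 0; allowable increase = 24 hr.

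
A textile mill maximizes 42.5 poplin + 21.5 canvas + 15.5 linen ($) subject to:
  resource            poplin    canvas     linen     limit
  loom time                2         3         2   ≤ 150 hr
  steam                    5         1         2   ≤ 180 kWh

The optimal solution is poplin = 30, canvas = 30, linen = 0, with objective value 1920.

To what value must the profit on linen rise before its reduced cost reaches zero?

23

Check each constraint at x*: loom time 150/150 (tight); steam 180/180 (tight).
The binding rows give the dual system: 2·y_loom time + 5·y_steam = 42.5 and 3·y_loom time + 1·y_steam = 21.5.
→ y_loom time = 5 and y_steam = 6.5.
linen enters the basis when its profit ≥ yᵀa₃ = 5·2 + 6.5·2 = 23.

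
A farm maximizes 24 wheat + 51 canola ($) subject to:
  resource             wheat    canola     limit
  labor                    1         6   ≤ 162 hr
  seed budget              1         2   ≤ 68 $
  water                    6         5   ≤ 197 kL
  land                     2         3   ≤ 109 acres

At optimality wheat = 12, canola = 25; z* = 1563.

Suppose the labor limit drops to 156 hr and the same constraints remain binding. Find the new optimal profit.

1527

Binding: labor and water. Non-binding: seed budget (6 unused), land (10 unused).
Since seed budget, land are not tight, their duals are 0.
The binding rows give the dual system: 1·y_labor + 6·y_water = 24 and 6·y_labor + 5·y_water = 51.
This yields shadow prices y_labor = 6, y_water = 3.
Δz = y_labor·Δb = 6 × (-6) = -36, so new z* = 1563 − 36 = 1527.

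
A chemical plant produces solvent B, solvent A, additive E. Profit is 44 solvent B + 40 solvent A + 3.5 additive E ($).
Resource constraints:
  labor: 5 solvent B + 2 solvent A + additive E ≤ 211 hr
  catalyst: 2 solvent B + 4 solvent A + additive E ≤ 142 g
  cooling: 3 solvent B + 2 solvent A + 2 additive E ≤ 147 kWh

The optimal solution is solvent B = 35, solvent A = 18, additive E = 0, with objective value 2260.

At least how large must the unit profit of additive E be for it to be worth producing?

13

Binding: labor and catalyst. Non-binding: cooling (6 unused).
Since cooling is not tight, its dual is 0.
The binding rows give the dual system: 5·y_labor + 2·y_catalyst = 44 and 2·y_labor + 4·y_catalyst = 40.
Solving: y_labor = 6, y_catalyst = 7.
additive E enters the basis when its profit ≥ yᵀa₃ = 6·1 + 7·1 = 13.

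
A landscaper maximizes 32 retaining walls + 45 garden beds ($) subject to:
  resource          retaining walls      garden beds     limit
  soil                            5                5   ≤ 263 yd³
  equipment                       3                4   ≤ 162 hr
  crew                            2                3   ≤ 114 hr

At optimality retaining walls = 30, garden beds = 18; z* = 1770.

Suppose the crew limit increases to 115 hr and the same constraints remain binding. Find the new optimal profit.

Binding: equipment and crew. Non-binding: soil (23 unused).
By complementary slackness, y = 0 for the non-binding constraint.
Dual feasibility on the basic columns requires 3·y_equipment + 2·y_crew = 32, 4·y_equipment + 3·y_crew = 45.
This yields shadow prices y_equipment = 6, y_crew = 7.
Δz = y_crew·Δb = 7 × (1) = 7, so new z* = 1770 + 7 = 1777.

1777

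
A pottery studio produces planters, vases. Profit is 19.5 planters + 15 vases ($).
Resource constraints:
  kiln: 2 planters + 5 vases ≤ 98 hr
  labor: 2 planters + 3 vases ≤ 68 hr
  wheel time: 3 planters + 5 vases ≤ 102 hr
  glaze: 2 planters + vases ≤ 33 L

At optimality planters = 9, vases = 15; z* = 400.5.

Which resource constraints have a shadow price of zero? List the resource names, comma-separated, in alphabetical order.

kiln, labor

kiln: 93/98 (slack 5)
labor: 63/68 (slack 5)
wheel time: 102/102 (binding)
glaze: 33/33 (binding)
By complementary slackness, a constraint with positive slack has shadow price 0 → kiln, labor.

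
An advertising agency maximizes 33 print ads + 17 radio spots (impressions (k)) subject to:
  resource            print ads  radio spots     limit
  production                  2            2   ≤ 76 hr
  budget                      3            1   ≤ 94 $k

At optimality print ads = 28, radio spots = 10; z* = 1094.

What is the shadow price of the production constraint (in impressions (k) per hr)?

Check each constraint at x*: production 76/76 (tight); budget 94/94 (tight).
Dual feasibility on the basic columns requires 2·y_production + 3·y_budget = 33, 2·y_production + 1·y_budget = 17.
Solving: y_production = 4.5, y_budget = 8.
Shadow price of production = 4.5.

4.5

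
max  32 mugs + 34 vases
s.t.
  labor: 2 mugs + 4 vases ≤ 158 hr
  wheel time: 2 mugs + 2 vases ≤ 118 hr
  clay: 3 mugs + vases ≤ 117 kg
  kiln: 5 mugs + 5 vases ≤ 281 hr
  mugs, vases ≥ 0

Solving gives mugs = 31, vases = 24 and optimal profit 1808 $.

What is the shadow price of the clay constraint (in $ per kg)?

Binding: labor and clay. Non-binding: wheel time (8 unused), kiln (6 unused).
Since wheel time, kiln are not tight, their duals are 0.
The binding rows give the dual system: 2·y_labor + 3·y_clay = 32 and 4·y_labor + 1·y_clay = 34.
Solving: y_labor = 7, y_clay = 6.
Shadow price of clay = 6.

6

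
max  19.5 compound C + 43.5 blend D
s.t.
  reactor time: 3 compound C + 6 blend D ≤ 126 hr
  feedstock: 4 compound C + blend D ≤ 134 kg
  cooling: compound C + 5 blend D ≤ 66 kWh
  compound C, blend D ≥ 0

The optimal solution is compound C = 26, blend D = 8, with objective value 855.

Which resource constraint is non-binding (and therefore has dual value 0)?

feedstock

reactor time: 126/126 (binding)
feedstock: 112/134 (slack 22)
cooling: 66/66 (binding)
By complementary slackness, a constraint with positive slack has shadow price 0 → feedstock.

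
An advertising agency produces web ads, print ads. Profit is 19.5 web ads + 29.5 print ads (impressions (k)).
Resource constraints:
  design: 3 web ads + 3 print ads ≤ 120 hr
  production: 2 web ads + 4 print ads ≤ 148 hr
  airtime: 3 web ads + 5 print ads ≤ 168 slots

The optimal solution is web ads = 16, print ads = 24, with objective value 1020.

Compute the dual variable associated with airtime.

Binding: design and airtime. Non-binding: production (20 unused).
Slack constraints have shadow price 0 (complementary slackness).
From A_Bᵀ y = c: 3·y_design + 3·y_airtime = 19.5; 3·y_design + 5·y_airtime = 29.5.
→ y_design = 1.5 and y_airtime = 5.
Shadow price of airtime = 5.

5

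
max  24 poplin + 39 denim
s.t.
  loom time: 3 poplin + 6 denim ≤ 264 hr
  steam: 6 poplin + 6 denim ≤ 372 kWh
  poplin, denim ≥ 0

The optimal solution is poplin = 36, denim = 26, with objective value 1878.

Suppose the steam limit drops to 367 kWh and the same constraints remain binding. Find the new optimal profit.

Both loom time and steam are binding at x*.
From A_Bᵀ y = c: 3·y_loom time + 6·y_steam = 24; 6·y_loom time + 6·y_steam = 39.
This yields shadow prices y_loom time = 5, y_steam = 1.5.
Δz = y_steam·Δb = 1.5 × (-5) = -7.5, so new z* = 1878 − 7.5 = 1870.5.

1870.5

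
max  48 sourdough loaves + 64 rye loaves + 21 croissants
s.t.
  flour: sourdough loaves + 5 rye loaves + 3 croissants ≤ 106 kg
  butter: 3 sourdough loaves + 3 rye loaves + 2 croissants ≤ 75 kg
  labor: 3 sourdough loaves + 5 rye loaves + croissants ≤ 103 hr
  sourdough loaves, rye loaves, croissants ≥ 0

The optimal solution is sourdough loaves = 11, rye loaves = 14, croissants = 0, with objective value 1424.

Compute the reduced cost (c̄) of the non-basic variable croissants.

-3

Binding: butter and labor. Non-binding: flour (25 unused).
Slack constraints have shadow price 0 (complementary slackness).
Dual feasibility on the basic columns requires 3·y_butter + 3·y_labor = 48, 3·y_butter + 5·y_labor = 64.
This yields shadow prices y_butter = 8, y_labor = 8.
Reduced cost of croissants: c₃ − yᵀa₃ = 21 − (8·2 + 8·1) = 21 − 24 = -3.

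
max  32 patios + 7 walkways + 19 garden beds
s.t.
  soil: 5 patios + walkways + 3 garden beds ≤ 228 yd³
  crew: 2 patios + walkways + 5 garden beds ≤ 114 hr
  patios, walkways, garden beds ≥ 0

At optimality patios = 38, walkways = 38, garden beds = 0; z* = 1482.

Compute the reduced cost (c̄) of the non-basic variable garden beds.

Check each constraint at x*: soil 228/228 (tight); crew 114/114 (tight).
Dual feasibility on the basic columns requires 5·y_soil + 2·y_crew = 32, 1·y_soil + 1·y_crew = 7.
This yields shadow prices y_soil = 6, y_crew = 1.
Reduced cost of garden beds: c₃ − yᵀa₃ = 19 − (6·3 + 1·5) = 19 − 23 = -4.

-4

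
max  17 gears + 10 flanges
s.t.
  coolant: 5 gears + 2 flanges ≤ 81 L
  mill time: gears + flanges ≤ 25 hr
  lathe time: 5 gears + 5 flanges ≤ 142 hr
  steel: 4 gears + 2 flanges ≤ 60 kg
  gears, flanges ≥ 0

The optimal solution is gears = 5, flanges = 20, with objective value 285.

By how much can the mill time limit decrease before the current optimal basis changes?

10

Binding constraints: mill time, steel. The basis is B = [[1,1],[4,2]] with det -2.
Per unit decrease in mill time, x* moves by d = (1, -2).
The basis stays optimal until flanges reaches 0; allowable decrease = 10 hr.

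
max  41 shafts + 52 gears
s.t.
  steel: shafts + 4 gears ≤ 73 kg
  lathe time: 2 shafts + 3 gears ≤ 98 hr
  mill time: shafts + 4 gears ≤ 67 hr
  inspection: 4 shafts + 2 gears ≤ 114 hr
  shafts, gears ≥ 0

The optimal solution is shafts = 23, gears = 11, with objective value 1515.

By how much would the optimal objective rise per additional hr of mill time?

9

Binding: mill time and inspection. Non-binding: steel (6 unused), lathe time (19 unused).
Slack constraints have shadow price 0 (complementary slackness).
From A_Bᵀ y = c: 1·y_mill time + 4·y_inspection = 41; 4·y_mill time + 2·y_inspection = 52.
This yields shadow prices y_mill time = 9, y_inspection = 8.
Shadow price of mill time = 9.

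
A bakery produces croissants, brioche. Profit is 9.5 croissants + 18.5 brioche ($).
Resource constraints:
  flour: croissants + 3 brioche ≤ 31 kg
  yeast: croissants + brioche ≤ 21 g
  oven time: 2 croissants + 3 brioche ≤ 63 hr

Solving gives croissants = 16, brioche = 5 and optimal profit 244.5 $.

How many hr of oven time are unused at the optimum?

16

oven time used = 2·16 + 3·5 = 47; slack = 63 − 47 = 16.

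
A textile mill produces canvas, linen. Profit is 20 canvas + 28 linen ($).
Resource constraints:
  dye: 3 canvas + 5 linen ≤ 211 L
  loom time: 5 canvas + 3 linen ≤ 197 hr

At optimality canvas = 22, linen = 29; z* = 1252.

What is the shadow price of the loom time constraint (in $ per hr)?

Check each constraint at x*: dye 211/211 (tight); loom time 197/197 (tight).
Dual feasibility on the basic columns requires 3·y_dye + 5·y_loom time = 20, 5·y_dye + 3·y_loom time = 28.
Solving: y_dye = 5, y_loom time = 1.
Shadow price of loom time = 1.

1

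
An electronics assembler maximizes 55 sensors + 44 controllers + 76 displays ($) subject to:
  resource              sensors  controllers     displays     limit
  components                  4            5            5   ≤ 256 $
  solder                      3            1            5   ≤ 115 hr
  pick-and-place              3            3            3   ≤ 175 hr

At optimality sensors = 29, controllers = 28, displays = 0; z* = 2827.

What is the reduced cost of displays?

Check each constraint at x*: components 256/256 (tight); solder 115/115 (tight); pick-and-place 171/175 (slack 4).
By complementary slackness, y = 0 for the non-binding constraint.
The binding rows give the dual system: 4·y_components + 3·y_solder = 55 and 5·y_components + 1·y_solder = 44.
Solving: y_components = 7, y_solder = 9.
Reduced cost of displays: c₃ − yᵀa₃ = 76 − (7·5 + 9·5) = 76 − 80 = -4.

-4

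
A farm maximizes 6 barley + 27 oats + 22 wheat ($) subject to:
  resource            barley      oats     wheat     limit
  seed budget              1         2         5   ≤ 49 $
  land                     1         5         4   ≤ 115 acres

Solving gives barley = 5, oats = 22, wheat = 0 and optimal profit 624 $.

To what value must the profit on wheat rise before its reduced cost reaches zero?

25

Both seed budget and land are binding at x*.
From A_Bᵀ y = c: 1·y_seed budget + 1·y_land = 6; 2·y_seed budget + 5·y_land = 27.
Solving: y_seed budget = 1, y_land = 5.
wheat enters the basis when its profit ≥ yᵀa₃ = 1·5 + 5·4 = 25.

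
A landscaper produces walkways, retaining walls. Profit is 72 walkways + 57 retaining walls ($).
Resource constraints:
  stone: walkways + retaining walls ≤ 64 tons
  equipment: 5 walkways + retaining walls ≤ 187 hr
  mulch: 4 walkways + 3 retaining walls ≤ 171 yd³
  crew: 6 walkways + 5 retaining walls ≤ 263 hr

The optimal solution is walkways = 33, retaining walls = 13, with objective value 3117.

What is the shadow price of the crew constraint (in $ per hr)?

At the optimum: stone uses 46 of 64 (slack = 18); equipment uses 178 of 187 (slack = 9); mulch uses 171 of 171 (binding); crew uses 263 of 263 (binding).
By complementary slackness, y = 0 for the non-binding constraints.
From A_Bᵀ y = c: 4·y_mulch + 6·y_crew = 72; 3·y_mulch + 5·y_crew = 57.
Solving: y_mulch = 9, y_crew = 6.
Shadow price of crew = 6.

6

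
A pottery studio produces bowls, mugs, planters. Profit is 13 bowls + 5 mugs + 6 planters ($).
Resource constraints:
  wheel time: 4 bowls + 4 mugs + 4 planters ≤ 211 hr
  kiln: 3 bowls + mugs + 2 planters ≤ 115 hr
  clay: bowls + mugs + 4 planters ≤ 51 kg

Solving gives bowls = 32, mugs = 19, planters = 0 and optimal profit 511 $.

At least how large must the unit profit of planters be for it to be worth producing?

Binding: kiln and clay. Non-binding: wheel time (7 unused).
Since wheel time is not tight, its dual is 0.
The binding rows give the dual system: 3·y_kiln + 1·y_clay = 13 and 1·y_kiln + 1·y_clay = 5.
This yields shadow prices y_kiln = 4, y_clay = 1.
planters enters the basis when its profit ≥ yᵀa₃ = 4·2 + 1·4 = 12.

12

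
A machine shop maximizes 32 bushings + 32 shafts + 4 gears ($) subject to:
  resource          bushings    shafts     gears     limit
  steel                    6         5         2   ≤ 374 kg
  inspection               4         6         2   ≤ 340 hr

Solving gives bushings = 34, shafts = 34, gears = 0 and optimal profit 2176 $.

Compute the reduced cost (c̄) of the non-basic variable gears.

-8

Check each constraint at x*: steel 374/374 (tight); inspection 340/340 (tight).
From A_Bᵀ y = c: 6·y_steel + 4·y_inspection = 32; 5·y_steel + 6·y_inspection = 32.
→ y_steel = 4 and y_inspection = 2.
Reduced cost of gears: c₃ − yᵀa₃ = 4 − (4·2 + 2·2) = 4 − 12 = -8.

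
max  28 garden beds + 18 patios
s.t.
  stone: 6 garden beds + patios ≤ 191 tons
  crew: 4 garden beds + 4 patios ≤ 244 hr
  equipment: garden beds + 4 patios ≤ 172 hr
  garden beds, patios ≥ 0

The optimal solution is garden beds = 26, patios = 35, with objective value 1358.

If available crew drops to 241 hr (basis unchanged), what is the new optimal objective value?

1346

Binding: stone and crew. Non-binding: equipment (6 unused).
Since equipment is not tight, its dual is 0.
Dual feasibility on the basic columns requires 6·y_stone + 4·y_crew = 28, 1·y_stone + 4·y_crew = 18.
Solving: y_stone = 2, y_crew = 4.
Δz = y_crew·Δb = 4 × (-3) = -12, so new z* = 1358 − 12 = 1346.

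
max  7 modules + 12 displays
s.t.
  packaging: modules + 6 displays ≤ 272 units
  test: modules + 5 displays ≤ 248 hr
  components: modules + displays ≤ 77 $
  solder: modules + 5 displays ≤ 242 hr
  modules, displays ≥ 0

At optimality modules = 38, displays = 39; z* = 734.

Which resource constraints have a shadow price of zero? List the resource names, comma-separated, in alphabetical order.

packaging: 272/272 (binding)
test: 233/248 (slack 15)
components: 77/77 (binding)
solder: 233/242 (slack 9)
By complementary slackness, a constraint with positive slack has shadow price 0 → solder, test.

solder, test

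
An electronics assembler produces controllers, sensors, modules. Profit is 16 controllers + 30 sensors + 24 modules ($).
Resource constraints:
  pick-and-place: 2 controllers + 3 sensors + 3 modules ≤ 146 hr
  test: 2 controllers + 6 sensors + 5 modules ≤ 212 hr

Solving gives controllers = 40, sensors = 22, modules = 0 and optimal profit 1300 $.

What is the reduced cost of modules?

Both pick-and-place and test are binding at x*.
Dual feasibility on the basic columns requires 2·y_pick-and-place + 2·y_test = 16, 3·y_pick-and-place + 6·y_test = 30.
This yields shadow prices y_pick-and-place = 6, y_test = 2.
Reduced cost of modules: c₃ − yᵀa₃ = 24 − (6·3 + 2·5) = 24 − 28 = -4.

-4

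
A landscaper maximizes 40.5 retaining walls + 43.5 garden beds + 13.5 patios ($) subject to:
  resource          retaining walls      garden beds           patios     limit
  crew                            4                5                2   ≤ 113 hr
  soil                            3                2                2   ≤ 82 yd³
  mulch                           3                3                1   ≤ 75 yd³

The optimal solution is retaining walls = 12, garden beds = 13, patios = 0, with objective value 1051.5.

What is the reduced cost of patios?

-2

Binding: crew and mulch. Non-binding: soil (20 unused).
By complementary slackness, y = 0 for the non-binding constraint.
Dual feasibility on the basic columns requires 4·y_crew + 3·y_mulch = 40.5, 5·y_crew + 3·y_mulch = 43.5.
→ y_crew = 3 and y_mulch = 9.5.
Reduced cost of patios: c₃ − yᵀa₃ = 13.5 − (3·2 + 9.5·1) = 13.5 − 15.5 = -2.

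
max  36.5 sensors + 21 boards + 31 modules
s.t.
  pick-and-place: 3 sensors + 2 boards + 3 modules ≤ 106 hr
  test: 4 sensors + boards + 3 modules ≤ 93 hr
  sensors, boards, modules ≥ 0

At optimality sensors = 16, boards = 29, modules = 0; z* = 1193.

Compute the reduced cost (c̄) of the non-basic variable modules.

Check each constraint at x*: pick-and-place 106/106 (tight); test 93/93 (tight).
From A_Bᵀ y = c: 3·y_pick-and-place + 4·y_test = 36.5; 2·y_pick-and-place + 1·y_test = 21.
This yields shadow prices y_pick-and-place = 9.5, y_test = 2.
Reduced cost of modules: c₃ − yᵀa₃ = 31 − (9.5·3 + 2·3) = 31 − 34.5 = -3.5.

-3.5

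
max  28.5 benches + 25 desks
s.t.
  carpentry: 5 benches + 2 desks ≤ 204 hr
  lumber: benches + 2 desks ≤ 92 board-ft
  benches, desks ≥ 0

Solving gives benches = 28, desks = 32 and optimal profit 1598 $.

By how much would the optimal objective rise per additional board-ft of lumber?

Check each constraint at x*: carpentry 204/204 (tight); lumber 92/92 (tight).
Dual feasibility on the basic columns requires 5·y_carpentry + 1·y_lumber = 28.5, 2·y_carpentry + 2·y_lumber = 25.
This yields shadow prices y_carpentry = 4, y_lumber = 8.5.
Shadow price of lumber = 8.5.

8.5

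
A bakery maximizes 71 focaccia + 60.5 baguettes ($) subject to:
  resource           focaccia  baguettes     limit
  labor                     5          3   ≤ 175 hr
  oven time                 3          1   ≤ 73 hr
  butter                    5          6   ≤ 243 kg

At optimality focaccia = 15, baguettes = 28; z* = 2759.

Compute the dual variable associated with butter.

8.5

Check each constraint at x*: labor 159/175 (slack 16); oven time 73/73 (tight); butter 243/243 (tight).
Since labor is not tight, its dual is 0.
Dual feasibility on the basic columns requires 3·y_oven time + 5·y_butter = 71, 1·y_oven time + 6·y_butter = 60.5.
→ y_oven time = 9.5 and y_butter = 8.5.
Shadow price of butter = 8.5.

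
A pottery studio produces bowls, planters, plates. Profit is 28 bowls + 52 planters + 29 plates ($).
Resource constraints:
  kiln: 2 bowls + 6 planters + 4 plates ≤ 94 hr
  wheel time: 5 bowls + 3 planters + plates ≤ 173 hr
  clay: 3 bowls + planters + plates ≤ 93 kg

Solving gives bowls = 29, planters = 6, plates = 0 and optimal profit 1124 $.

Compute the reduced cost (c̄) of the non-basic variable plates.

Check each constraint at x*: kiln 94/94 (tight); wheel time 163/173 (slack 10); clay 93/93 (tight).
Slack constraints have shadow price 0 (complementary slackness).
Dual feasibility on the basic columns requires 2·y_kiln + 3·y_clay = 28, 6·y_kiln + 1·y_clay = 52.
This yields shadow prices y_kiln = 8, y_clay = 4.
Reduced cost of plates: c₃ − yᵀa₃ = 29 − (8·4 + 4·1) = 29 − 36 = -7.

-7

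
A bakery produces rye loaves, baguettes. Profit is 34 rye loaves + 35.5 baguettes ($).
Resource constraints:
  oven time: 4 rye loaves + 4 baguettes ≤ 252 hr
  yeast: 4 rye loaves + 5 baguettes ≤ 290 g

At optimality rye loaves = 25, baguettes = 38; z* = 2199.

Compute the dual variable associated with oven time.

7

Both oven time and yeast are binding at x*.
From A_Bᵀ y = c: 4·y_oven time + 4·y_yeast = 34; 4·y_oven time + 5·y_yeast = 35.5.
Solving: y_oven time = 7, y_yeast = 1.5.
Shadow price of oven time = 7.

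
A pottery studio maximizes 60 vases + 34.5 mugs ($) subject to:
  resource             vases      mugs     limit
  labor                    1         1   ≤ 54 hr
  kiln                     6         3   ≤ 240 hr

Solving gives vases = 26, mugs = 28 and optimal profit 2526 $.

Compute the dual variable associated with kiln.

Both labor and kiln are binding at x*.
The binding rows give the dual system: 1·y_labor + 6·y_kiln = 60 and 1·y_labor + 3·y_kiln = 34.5.
→ y_labor = 9 and y_kiln = 8.5.
Shadow price of kiln = 8.5.

8.5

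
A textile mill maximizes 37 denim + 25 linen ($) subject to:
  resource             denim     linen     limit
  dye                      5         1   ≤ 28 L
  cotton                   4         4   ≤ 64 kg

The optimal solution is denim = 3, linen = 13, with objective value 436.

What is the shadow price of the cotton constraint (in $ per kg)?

5.5

Both dye and cotton are binding at x*.
Dual feasibility on the basic columns requires 5·y_dye + 4·y_cotton = 37, 1·y_dye + 4·y_cotton = 25.
This yields shadow prices y_dye = 3, y_cotton = 5.5.
Shadow price of cotton = 5.5.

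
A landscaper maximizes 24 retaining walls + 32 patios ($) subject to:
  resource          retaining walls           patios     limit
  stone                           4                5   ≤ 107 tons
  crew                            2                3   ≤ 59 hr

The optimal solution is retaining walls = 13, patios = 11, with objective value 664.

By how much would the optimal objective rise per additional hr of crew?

4

At the optimum: stone uses 107 of 107 (binding); crew uses 59 of 59 (binding).
From A_Bᵀ y = c: 4·y_stone + 2·y_crew = 24; 5·y_stone + 3·y_crew = 32.
→ y_stone = 4 and y_crew = 4.
Shadow price of crew = 4.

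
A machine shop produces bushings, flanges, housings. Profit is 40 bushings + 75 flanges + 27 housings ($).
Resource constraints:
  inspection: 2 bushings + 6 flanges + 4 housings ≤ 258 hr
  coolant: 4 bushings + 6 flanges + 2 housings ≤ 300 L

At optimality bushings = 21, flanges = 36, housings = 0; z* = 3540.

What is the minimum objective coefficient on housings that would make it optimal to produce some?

At the optimum: inspection uses 258 of 258 (binding); coolant uses 300 of 300 (binding).
Dual feasibility on the basic columns requires 2·y_inspection + 4·y_coolant = 40, 6·y_inspection + 6·y_coolant = 75.
Solving: y_inspection = 5, y_coolant = 7.5.
housings enters the basis when its profit ≥ yᵀa₃ = 5·4 + 7.5·2 = 35.

35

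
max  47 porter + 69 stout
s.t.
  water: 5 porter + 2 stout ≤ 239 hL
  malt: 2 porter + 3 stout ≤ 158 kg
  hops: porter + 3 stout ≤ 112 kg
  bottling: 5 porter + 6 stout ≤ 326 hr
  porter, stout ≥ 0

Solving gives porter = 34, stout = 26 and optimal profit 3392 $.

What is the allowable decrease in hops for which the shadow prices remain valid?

7.65

Binding constraints: hops, bottling. The basis is B = [[1,3],[5,6]] with det -9.
Per unit decrease in hops, x* moves by d = (0.6667, -0.5556).
The basis stays optimal until water becomes binding; allowable decrease = 7.65 kg.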